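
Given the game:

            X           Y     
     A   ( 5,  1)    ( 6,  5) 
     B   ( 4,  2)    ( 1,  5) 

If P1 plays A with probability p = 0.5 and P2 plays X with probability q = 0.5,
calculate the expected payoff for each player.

E[P1] = 4.0, E[P2] = 3.25

Work:
E[P1] = p·q·π₁(A,X) + p·(1-q)·π₁(A,Y) + (1-p)·q·π₁(B,X) + (1-p)·(1-q)·π₁(B,Y)
= 0.5·0.5·5 + 0.5·0.5·6 + 0.5·0.5·4 + 0.5·0.5·1
= 4.0

E[P2] = 3.25 (similar calculation)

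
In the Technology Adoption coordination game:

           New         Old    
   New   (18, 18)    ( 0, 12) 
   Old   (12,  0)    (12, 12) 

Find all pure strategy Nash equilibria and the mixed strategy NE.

Pure NE: (New, New) and (Old, Old); Mixed NE: p = 0.6667, q = 0.6667

Work:
Check pure NE:
(New, New): (18, 18) - no unilateral deviation beneficial
(Old, Old): (12, 12) - no unilateral deviation beneficial
Mixed NE: P1 plays New with p = 0.6667, P2 plays New with q = 0.6667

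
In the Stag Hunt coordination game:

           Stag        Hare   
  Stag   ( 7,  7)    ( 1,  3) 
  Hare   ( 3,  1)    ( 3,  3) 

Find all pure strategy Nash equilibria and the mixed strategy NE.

Pure NE: (Stag, Stag) and (Hare, Hare); Mixed NE: p = 0.3333, q = 0.3333

Work:
Check pure NE:
(Stag, Stag): (7, 7) - no unilateral deviation beneficial
(Hare, Hare): (3, 3) - no unilateral deviation beneficial
Mixed NE: P1 plays Stag with p = 0.3333, P2 plays Stag with q = 0.3333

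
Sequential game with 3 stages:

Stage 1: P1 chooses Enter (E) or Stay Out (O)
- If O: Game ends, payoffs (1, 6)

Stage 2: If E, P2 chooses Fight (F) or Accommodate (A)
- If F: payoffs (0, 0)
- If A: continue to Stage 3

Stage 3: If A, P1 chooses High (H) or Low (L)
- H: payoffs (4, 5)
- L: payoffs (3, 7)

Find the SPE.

SPE: (E, A, H); Outcome (4, 5)

Work:
Stage 3: P1 chooses H (4 vs 3)
Stage 2: P2: F->0, A->5 (anticipating H). Choose A
Stage 1: P1: O->1, E->4 (anticipating A, H). Choose E
SPE path: E -> A -> H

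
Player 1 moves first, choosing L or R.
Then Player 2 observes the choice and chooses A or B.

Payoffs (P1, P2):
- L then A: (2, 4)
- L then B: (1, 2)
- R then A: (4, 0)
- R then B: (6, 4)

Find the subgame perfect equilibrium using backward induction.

P1 plays R, P2 plays A after L and B after R; Payoff (6, 4)

Work:
Backward induction:
After L: P2 chooses A → P1 gets 2
After R: P2 chooses B → P1 gets 6
P1 chooses R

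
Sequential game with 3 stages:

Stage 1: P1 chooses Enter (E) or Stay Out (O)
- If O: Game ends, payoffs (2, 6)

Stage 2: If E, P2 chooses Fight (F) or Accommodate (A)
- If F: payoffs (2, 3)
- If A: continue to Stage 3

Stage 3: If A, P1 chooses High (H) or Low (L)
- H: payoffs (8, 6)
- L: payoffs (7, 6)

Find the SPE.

SPE: (E, A, H); Outcome (8, 6)

Work:
Stage 3: P1 chooses H (8 vs 7)
Stage 2: P2: F->3, A->6 (anticipating H). Choose A
Stage 1: P1: O->2, E->8 (anticipating A, H). Choose E
SPE path: E -> A -> H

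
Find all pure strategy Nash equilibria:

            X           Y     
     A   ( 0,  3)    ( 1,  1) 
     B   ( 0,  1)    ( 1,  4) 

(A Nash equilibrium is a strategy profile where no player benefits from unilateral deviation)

Nash equilibrium: (A, X), (B, Y)

Work:
Best responses:
  P1 vs X: payoffs [0, 0] → best response A/B (payoff 0)
  P1 vs Y: payoffs [1, 1] → best response A/B (payoff 1)
  P2 vs A: payoffs [3, 1] → best response X (payoff 3)
  P2 vs B: payoffs [1, 4] → best response Y (payoff 4)
Mutual best responses: (A,X), (B,Y) → Nash equilibria.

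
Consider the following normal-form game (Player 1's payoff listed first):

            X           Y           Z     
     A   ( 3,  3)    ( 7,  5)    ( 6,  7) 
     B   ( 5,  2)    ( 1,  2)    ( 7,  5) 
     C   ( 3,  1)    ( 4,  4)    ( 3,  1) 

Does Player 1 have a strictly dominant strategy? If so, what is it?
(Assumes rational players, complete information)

No strictly dominant strategy exists for Player 1

Work:
A strategy strictly dominates another if it gives a strictly higher payoff against every opponent action. Compare each pair of P1's strategies column-by-column:
  A vs B: [3 vs 5, 7 vs 1, 6 vs 7] → A does not strictly dominate B (column X: 3 ≤ 5)
  A vs C: [3 vs 3, 7 vs 4, 6 vs 3] → A does not strictly dominate C (column X: 3 ≤ 3)
  B vs A: [5 vs 3, 1 vs 7, 7 vs 6] → B does not strictly dominate A (column Y: 1 ≤ 7)
  B vs C: [5 vs 3, 1 vs 4, 7 vs 3] → B does not strictly dominate C (column Y: 1 ≤ 4)
  C vs A: [3 vs 3, 4 vs 7, 3 vs 6] → C does not strictly dominate A (column X: 3 ≤ 3)
  C vs B: [3 vs 5, 4 vs 1, 3 vs 7] → C does not strictly dominate B (column X: 3 ≤ 5)
No single strategy strictly dominates all others → no strictly dominant strategy.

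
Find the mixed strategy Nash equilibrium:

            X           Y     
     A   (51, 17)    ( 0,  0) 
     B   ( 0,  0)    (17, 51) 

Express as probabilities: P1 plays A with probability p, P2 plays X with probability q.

p = 0.75, q = 0.25

Work:
Find probabilities that make opponent indifferent:
P2 chooses q to make P1 indifferent between A and B
P1 chooses p to make P2 indifferent between X and Y
Mixed NE: P1 plays (A: 0.75, B: 0.25), P2 plays (X: 0.25, Y: 0.75)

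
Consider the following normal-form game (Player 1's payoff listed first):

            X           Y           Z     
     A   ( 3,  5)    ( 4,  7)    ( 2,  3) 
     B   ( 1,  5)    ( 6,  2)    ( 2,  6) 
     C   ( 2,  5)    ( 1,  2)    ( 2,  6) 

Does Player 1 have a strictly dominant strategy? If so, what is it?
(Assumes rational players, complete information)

No strictly dominant strategy exists for Player 1

Work:
A strategy strictly dominates another if it gives a strictly higher payoff against every opponent action. Compare each pair of P1's strategies column-by-column:
  A vs B: [3 vs 1, 4 vs 6, 2 vs 2] → A does not strictly dominate B (column Y: 4 ≤ 6)
  A vs C: [3 vs 2, 4 vs 1, 2 vs 2] → A does not strictly dominate C (column Z: 2 ≤ 2)
  B vs A: [1 vs 3, 6 vs 4, 2 vs 2] → B does not strictly dominate A (column X: 1 ≤ 3)
  B vs C: [1 vs 2, 6 vs 1, 2 vs 2] → B does not strictly dominate C (column X: 1 ≤ 2)
  C vs A: [2 vs 3, 1 vs 4, 2 vs 2] → C does not strictly dominate A (column X: 2 ≤ 3)
  C vs B: [2 vs 1, 1 vs 6, 2 vs 2] → C does not strictly dominate B (column Y: 1 ≤ 6)
No single strategy strictly dominates all others → no strictly dominant strategy.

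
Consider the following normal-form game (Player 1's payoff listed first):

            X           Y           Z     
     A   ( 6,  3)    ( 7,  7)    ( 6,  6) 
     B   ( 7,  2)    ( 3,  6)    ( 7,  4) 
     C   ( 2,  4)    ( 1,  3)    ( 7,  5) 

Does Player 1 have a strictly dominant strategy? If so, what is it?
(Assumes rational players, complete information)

No strictly dominant strategy exists for Player 1

Work:
A strategy strictly dominates another if it gives a strictly higher payoff against every opponent action. Compare each pair of P1's strategies column-by-column:
  A vs B: [6 vs 7, 7 vs 3, 6 vs 7] → A does not strictly dominate B (column X: 6 ≤ 7)
  A vs C: [6 vs 2, 7 vs 1, 6 vs 7] → A does not strictly dominate C (column Z: 6 ≤ 7)
  B vs A: [7 vs 6, 3 vs 7, 7 vs 6] → B does not strictly dominate A (column Y: 3 ≤ 7)
  B vs C: [7 vs 2, 3 vs 1, 7 vs 7] → B does not strictly dominate C (column Z: 7 ≤ 7)
  C vs A: [2 vs 6, 1 vs 7, 7 vs 6] → C does not strictly dominate A (column X: 2 ≤ 6)
  C vs B: [2 vs 7, 1 vs 3, 7 vs 7] → C does not strictly dominate B (column X: 2 ≤ 7)
No single strategy strictly dominates all others → no strictly dominant strategy.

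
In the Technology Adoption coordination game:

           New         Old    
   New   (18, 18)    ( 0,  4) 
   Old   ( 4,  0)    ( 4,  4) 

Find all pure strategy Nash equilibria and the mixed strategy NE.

Pure NE: (New, New) and (Old, Old); Mixed NE: p = 0.2222, q = 0.2222

Work:
Check pure NE:
(New, New): (18, 18) - no unilateral deviation beneficial
(Old, Old): (4, 4) - no unilateral deviation beneficial
Mixed NE: P1 plays New with p = 0.2222, P2 plays New with q = 0.2222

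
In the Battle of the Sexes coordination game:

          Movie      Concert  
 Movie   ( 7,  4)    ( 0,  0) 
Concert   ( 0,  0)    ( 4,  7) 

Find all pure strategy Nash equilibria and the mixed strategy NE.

Pure NE: (Movie, Movie) and (Concert, Concert); Mixed NE: p = 0.6364, q = 0.3636

Work:
Check pure NE:
(Movie, Movie): (7, 4) - no unilateral deviation beneficial
(Concert, Concert): (4, 7) - no unilateral deviation beneficial
Mixed NE: P1 plays Movie with p = 0.6364, P2 plays Movie with q = 0.3636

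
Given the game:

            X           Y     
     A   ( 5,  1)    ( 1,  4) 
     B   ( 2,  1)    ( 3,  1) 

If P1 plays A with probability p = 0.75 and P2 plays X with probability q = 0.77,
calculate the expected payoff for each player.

E[P1] = 3.6175, E[P2] = 1.5175

Work:
E[P1] = p·q·π₁(A,X) + p·(1-q)·π₁(A,Y) + (1-p)·q·π₁(B,X) + (1-p)·(1-q)·π₁(B,Y)
= 0.75·0.77·5 + 0.75·0.23·1 + 0.25·0.77·2 + 0.25·0.23·3
= 3.6175

E[P2] = 1.5175 (similar calculation)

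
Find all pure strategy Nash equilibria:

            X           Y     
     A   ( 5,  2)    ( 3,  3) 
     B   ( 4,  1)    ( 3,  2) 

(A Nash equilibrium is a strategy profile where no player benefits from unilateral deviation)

Nash equilibrium: (A, Y), (B, Y)

Work:
Best responses:
  P1 vs X: payoffs [5, 4] → best response A (payoff 5)
  P1 vs Y: payoffs [3, 3] → best response A/B (payoff 3)
  P2 vs A: payoffs [2, 3] → best response Y (payoff 3)
  P2 vs B: payoffs [1, 2] → best response Y (payoff 2)
Mutual best responses: (A,Y), (B,Y) → Nash equilibria.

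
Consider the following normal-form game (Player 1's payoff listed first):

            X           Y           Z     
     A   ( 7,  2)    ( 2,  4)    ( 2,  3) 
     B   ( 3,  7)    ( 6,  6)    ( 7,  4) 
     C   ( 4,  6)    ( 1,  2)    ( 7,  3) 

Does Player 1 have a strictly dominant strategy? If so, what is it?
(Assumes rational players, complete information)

No strictly dominant strategy exists for Player 1

Work:
A strategy strictly dominates another if it gives a strictly higher payoff against every opponent action. Compare each pair of P1's strategies column-by-column:
  A vs B: [7 vs 3, 2 vs 6, 2 vs 7] → A does not strictly dominate B (column Y: 2 ≤ 6)
  A vs C: [7 vs 4, 2 vs 1, 2 vs 7] → A does not strictly dominate C (column Z: 2 ≤ 7)
  B vs A: [3 vs 7, 6 vs 2, 7 vs 2] → B does not strictly dominate A (column X: 3 ≤ 7)
  B vs C: [3 vs 4, 6 vs 1, 7 vs 7] → B does not strictly dominate C (column X: 3 ≤ 4)
  C vs A: [4 vs 7, 1 vs 2, 7 vs 2] → C does not strictly dominate A (column X: 4 ≤ 7)
  C vs B: [4 vs 3, 1 vs 6, 7 vs 7] → C does not strictly dominate B (column Y: 1 ≤ 6)
No single strategy strictly dominates all others → no strictly dominant strategy.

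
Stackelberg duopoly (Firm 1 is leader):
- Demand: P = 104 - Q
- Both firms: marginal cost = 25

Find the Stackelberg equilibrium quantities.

q₁* (leader) = 39.5, q₂* (follower) = 19.75

Work:
Follower's reaction: q₂ = (a - c - q₁)/2
Leader substitutes: π₁ = q₁·(a - q₁ - (a-c-q₁)/2 - c)
FOC: q₁* = (104 - 25)/2 = 39.50
Then: q₂* = (104 - 25 - 39.5)/2 = 19.75
Leader has first-mover advantage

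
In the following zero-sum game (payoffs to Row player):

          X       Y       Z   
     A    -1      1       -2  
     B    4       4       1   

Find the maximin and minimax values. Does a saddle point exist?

Maximin = 1, Minimax = 1, Saddle: True

Work:
Row minimums: [-2, 1] → maximin = 1
Column maximums: [4, 4, 1] → minimax = 1
Saddle point exists! Game value = 1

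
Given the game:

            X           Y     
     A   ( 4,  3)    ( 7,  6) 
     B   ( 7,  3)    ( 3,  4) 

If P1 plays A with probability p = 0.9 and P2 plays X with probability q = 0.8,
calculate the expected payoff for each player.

E[P1] = 4.76, E[P2] = 3.56

Work:
E[P1] = p·q·π₁(A,X) + p·(1-q)·π₁(A,Y) + (1-p)·q·π₁(B,X) + (1-p)·(1-q)·π₁(B,Y)
= 0.9·0.8·4 + 0.9·0.2·7 + 0.1·0.8·7 + 0.1·0.2·3
= 4.76

E[P2] = 3.56 (similar calculation)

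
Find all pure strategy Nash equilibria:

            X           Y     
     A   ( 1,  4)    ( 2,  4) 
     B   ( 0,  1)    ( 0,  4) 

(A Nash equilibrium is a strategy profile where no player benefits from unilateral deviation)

Nash equilibrium: (A, X), (A, Y)

Work:
Best responses:
  P1 vs X: payoffs [1, 0] → best response A (payoff 1)
  P1 vs Y: payoffs [2, 0] → best response A (payoff 2)
  P2 vs A: payoffs [4, 4] → best response X/Y (payoff 4)
  P2 vs B: payoffs [1, 4] → best response Y (payoff 4)
Mutual best responses: (A,X), (A,Y) → Nash equilibria.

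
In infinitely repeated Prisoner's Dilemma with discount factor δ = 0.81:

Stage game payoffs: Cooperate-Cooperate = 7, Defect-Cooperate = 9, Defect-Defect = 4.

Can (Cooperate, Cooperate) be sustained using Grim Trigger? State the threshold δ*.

δ* = 0.4; since δ = 0.81 ≥ 0.4, cooperation can be sustained

Work:
For Grim Trigger:
Cooperate forever: 7/(1-δ)
Defect then punished: 9 + 4·δ/(1-δ)
Need: 7/(1-δ) ≥ 9 + 4·δ/(1-δ)
Solving: δ ≥ (T-R)/(T-P) = (9-7)/(9-4) = 0.4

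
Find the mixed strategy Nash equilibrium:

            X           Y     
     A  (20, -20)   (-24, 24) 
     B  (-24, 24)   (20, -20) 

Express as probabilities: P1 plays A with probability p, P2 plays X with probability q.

p = 0.5, q = 0.5

Work:
Find probabilities that make opponent indifferent:
P2 chooses q to make P1 indifferent between A and B
P1 chooses p to make P2 indifferent between X and Y
Mixed NE: P1 plays (A: 0.5, B: 0.5), P2 plays (X: 0.5, Y: 0.5)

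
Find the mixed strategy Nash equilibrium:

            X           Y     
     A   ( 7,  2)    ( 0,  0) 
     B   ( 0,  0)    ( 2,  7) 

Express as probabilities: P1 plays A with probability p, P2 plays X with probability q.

p = 0.7778, q = 0.2222

Work:
Find probabilities that make opponent indifferent:
P2 chooses q to make P1 indifferent between A and B
P1 chooses p to make P2 indifferent between X and Y
Mixed NE: P1 plays (A: 0.7778, B: 0.2222), P2 plays (X: 0.2222, Y: 0.7778)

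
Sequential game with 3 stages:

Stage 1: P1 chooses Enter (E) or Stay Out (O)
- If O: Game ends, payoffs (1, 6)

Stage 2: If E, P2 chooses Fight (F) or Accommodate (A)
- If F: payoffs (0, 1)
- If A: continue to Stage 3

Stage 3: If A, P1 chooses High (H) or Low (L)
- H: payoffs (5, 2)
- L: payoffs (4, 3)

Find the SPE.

SPE: (E, A, H); Outcome (5, 2)

Work:
Stage 3: P1 chooses H (5 vs 4)
Stage 2: P2: F->1, A->2 (anticipating H). Choose A
Stage 1: P1: O->1, E->5 (anticipating A, H). Choose E
SPE path: E -> A -> H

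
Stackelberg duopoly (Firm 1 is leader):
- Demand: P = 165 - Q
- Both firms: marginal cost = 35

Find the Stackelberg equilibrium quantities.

q₁* (leader) = 65.0, q₂* (follower) = 32.5

Work:
Follower's reaction: q₂ = (a - c - q₁)/2
Leader substitutes: π₁ = q₁·(a - q₁ - (a-c-q₁)/2 - c)
FOC: q₁* = (165 - 35)/2 = 65.00
Then: q₂* = (165 - 35 - 65.0)/2 = 32.50
Leader has first-mover advantage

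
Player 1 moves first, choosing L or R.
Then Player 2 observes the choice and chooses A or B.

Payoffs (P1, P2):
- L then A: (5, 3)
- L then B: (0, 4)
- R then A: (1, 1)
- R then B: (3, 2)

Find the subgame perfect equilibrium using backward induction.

P1 plays R, P2 plays B after L and B after R; Payoff (3, 2)

Work:
Backward induction:
After L: P2 chooses B → P1 gets 0
After R: P2 chooses B → P1 gets 3
P1 chooses R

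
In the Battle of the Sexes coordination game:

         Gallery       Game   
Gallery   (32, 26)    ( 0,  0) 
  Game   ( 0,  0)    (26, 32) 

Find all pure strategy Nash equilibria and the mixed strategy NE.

Pure NE: (Gallery, Gallery) and (Game, Game); Mixed NE: p = 0.5517, q = 0.4483

Work:
Check pure NE:
(Gallery, Gallery): (32, 26) - no unilateral deviation beneficial
(Game, Game): (26, 32) - no unilateral deviation beneficial
Mixed NE: P1 plays Gallery with p = 0.5517, P2 plays Gallery with q = 0.4483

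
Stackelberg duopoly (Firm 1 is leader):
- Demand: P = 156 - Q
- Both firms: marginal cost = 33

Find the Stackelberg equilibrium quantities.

q₁* (leader) = 61.5, q₂* (follower) = 30.75

Work:
Follower's reaction: q₂ = (a - c - q₁)/2
Leader substitutes: π₁ = q₁·(a - q₁ - (a-c-q₁)/2 - c)
FOC: q₁* = (156 - 33)/2 = 61.50
Then: q₂* = (156 - 33 - 61.5)/2 = 30.75
Leader has first-mover advantage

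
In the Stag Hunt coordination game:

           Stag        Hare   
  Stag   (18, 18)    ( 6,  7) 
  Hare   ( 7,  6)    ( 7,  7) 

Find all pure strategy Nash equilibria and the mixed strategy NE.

Pure NE: (Stag, Stag) and (Hare, Hare); Mixed NE: p = 0.0833, q = 0.0833

Work:
Check pure NE:
(Stag, Stag): (18, 18) - no unilateral deviation beneficial
(Hare, Hare): (7, 7) - no unilateral deviation beneficial
Mixed NE: P1 plays Stag with p = 0.0833, P2 plays Stag with q = 0.0833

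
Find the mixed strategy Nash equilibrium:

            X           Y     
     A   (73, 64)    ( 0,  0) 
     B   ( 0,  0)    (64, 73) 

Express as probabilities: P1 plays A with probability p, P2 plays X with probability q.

p = 0.5328, q = 0.4672

Work:
Find probabilities that make opponent indifferent:
P2 chooses q to make P1 indifferent between A and B
P1 chooses p to make P2 indifferent between X and Y
Mixed NE: P1 plays (A: 0.5328, B: 0.4672), P2 plays (X: 0.4672, Y: 0.5328)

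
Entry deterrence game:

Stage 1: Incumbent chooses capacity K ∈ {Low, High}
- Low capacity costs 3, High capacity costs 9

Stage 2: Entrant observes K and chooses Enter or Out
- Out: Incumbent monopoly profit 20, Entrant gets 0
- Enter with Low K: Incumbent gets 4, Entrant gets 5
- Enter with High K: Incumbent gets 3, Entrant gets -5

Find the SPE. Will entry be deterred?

SPE: (High, Enter|Low, Out|High); Entry deterred. Incumbent net profit = 11

Work:
After Low K: Entrant enters (5 > 0)
After High K: Entrant stays out (-5 < 0)
Incumbent: Low → 4−3=1, High → 20−9=11
Incumbent chooses High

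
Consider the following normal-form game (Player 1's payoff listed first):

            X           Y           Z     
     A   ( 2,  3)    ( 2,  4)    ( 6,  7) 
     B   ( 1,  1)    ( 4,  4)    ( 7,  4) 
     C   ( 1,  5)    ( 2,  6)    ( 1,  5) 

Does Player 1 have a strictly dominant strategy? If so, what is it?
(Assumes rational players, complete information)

No strictly dominant strategy exists for Player 1

Work:
A strategy strictly dominates another if it gives a strictly higher payoff against every opponent action. Compare each pair of P1's strategies column-by-column:
  A vs B: [2 vs 1, 2 vs 4, 6 vs 7] → A does not strictly dominate B (column Y: 2 ≤ 4)
  A vs C: [2 vs 1, 2 vs 2, 6 vs 1] → A does not strictly dominate C (column Y: 2 ≤ 2)
  B vs A: [1 vs 2, 4 vs 2, 7 vs 6] → B does not strictly dominate A (column X: 1 ≤ 2)
  B vs C: [1 vs 1, 4 vs 2, 7 vs 1] → B does not strictly dominate C (column X: 1 ≤ 1)
  C vs A: [1 vs 2, 2 vs 2, 1 vs 6] → C does not strictly dominate A (column X: 1 ≤ 2)
  C vs B: [1 vs 1, 2 vs 4, 1 vs 7] → C does not strictly dominate B (column X: 1 ≤ 1)
No single strategy strictly dominates all others → no strictly dominant strategy.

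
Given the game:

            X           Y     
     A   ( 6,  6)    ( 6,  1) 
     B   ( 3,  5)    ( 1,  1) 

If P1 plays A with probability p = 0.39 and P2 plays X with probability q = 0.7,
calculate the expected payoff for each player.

E[P1] = 3.804, E[P2] = 4.073

Work:
E[P1] = p·q·π₁(A,X) + p·(1-q)·π₁(A,Y) + (1-p)·q·π₁(B,X) + (1-p)·(1-q)·π₁(B,Y)
= 0.39·0.7·6 + 0.39·0.3·6 + 0.61·0.7·3 + 0.61·0.3·1
= 3.804

E[P2] = 4.073 (similar calculation)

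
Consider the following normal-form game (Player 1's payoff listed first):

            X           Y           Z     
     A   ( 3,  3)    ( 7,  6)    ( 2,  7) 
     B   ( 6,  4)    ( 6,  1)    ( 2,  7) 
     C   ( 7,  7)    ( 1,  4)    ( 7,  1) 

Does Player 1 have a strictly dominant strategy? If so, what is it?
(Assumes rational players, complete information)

No strictly dominant strategy exists for Player 1

Work:
A strategy strictly dominates another if it gives a strictly higher payoff against every opponent action. Compare each pair of P1's strategies column-by-column:
  A vs B: [3 vs 6, 7 vs 6, 2 vs 2] → A does not strictly dominate B (column X: 3 ≤ 6)
  A vs C: [3 vs 7, 7 vs 1, 2 vs 7] → A does not strictly dominate C (column X: 3 ≤ 7)
  B vs A: [6 vs 3, 6 vs 7, 2 vs 2] → B does not strictly dominate A (column Y: 6 ≤ 7)
  B vs C: [6 vs 7, 6 vs 1, 2 vs 7] → B does not strictly dominate C (column X: 6 ≤ 7)
  C vs A: [7 vs 3, 1 vs 7, 7 vs 2] → C does not strictly dominate A (column Y: 1 ≤ 7)
  C vs B: [7 vs 6, 1 vs 6, 7 vs 2] → C does not strictly dominate B (column Y: 1 ≤ 6)
No single strategy strictly dominates all others → no strictly dominant strategy.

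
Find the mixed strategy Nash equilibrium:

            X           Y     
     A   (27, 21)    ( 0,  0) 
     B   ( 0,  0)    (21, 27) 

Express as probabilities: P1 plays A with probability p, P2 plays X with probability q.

p = 0.5625, q = 0.4375

Work:
Find probabilities that make opponent indifferent:
P2 chooses q to make P1 indifferent between A and B
P1 chooses p to make P2 indifferent between X and Y
Mixed NE: P1 plays (A: 0.5625, B: 0.4375), P2 plays (X: 0.4375, Y: 0.5625)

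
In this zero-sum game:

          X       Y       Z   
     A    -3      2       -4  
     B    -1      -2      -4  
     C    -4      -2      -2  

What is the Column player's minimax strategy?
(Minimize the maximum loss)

Column should play Z, value = -2

Work:
Column player minimizes Row's maximum payoff:
Column X: max payoff to Row = -1
Column Y: max payoff to Row = 2
Column Z: max payoff to Row = -2
Minimum is -2, achieved by column Z.
Minimax strategy: Z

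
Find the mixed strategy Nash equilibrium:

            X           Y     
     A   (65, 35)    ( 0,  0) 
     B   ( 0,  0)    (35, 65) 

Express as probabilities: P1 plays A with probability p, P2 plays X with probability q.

p = 0.65, q = 0.35

Work:
Find probabilities that make opponent indifferent:
P2 chooses q to make P1 indifferent between A and B
P1 chooses p to make P2 indifferent between X and Y
Mixed NE: P1 plays (A: 0.65, B: 0.35), P2 plays (X: 0.35, Y: 0.65)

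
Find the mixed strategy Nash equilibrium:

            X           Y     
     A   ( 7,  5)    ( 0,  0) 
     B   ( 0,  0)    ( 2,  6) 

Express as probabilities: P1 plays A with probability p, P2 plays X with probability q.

p = 0.5455, q = 0.2222

Work:
Find probabilities that make opponent indifferent:
P2 chooses q to make P1 indifferent between A and B
P1 chooses p to make P2 indifferent between X and Y
Mixed NE: P1 plays (A: 0.5455, B: 0.4545), P2 plays (X: 0.2222, Y: 0.7778)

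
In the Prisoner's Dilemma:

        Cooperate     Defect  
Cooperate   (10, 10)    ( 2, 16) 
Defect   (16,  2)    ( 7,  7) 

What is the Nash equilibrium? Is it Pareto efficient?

(Defect, Defect) is NE; not Pareto efficient

Work:
Defect dominates Cooperate for both players:
If P2 cooperates: Defect (16) > Cooperate (10)
If P2 defects: Defect (7) > Cooperate (2)
NE: (Defect, Defect) with payoff (7, 7)
But (Cooperate, Cooperate) = (10, 10) Pareto dominates (7, 7)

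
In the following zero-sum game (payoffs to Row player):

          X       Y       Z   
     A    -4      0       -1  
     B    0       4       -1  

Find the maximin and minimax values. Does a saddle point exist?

Maximin = -1, Minimax = -1, Saddle: True

Work:
Row minimums: [-4, -1] → maximin = -1
Column maximums: [0, 4, -1] → minimax = -1
Saddle point exists! Game value = -1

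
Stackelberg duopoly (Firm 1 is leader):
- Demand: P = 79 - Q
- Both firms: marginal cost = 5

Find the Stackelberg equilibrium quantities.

q₁* (leader) = 37.0, q₂* (follower) = 18.5

Work:
Follower's reaction: q₂ = (a - c - q₁)/2
Leader substitutes: π₁ = q₁·(a - q₁ - (a-c-q₁)/2 - c)
FOC: q₁* = (79 - 5)/2 = 37.00
Then: q₂* = (79 - 5 - 37.0)/2 = 18.50
Leader has first-mover advantage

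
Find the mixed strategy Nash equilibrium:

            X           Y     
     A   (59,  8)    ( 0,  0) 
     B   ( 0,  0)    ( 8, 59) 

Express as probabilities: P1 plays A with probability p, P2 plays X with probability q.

p = 0.8806, q = 0.1194

Work:
Find probabilities that make opponent indifferent:
P2 chooses q to make P1 indifferent between A and B
P1 chooses p to make P2 indifferent between X and Y
Mixed NE: P1 plays (A: 0.8806, B: 0.1194), P2 plays (X: 0.1194, Y: 0.8806)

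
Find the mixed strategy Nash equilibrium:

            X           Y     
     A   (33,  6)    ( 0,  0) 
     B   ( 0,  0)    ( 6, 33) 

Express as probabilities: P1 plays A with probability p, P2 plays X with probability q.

p = 0.8462, q = 0.1538

Work:
Find probabilities that make opponent indifferent:
P2 chooses q to make P1 indifferent between A and B
P1 chooses p to make P2 indifferent between X and Y
Mixed NE: P1 plays (A: 0.8462, B: 0.1538), P2 plays (X: 0.1538, Y: 0.8462)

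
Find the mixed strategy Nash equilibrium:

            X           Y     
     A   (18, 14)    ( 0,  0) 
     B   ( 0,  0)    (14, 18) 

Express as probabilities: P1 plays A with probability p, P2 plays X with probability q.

p = 0.5625, q = 0.4375

Work:
Find probabilities that make opponent indifferent:
P2 chooses q to make P1 indifferent between A and B
P1 chooses p to make P2 indifferent between X and Y
Mixed NE: P1 plays (A: 0.5625, B: 0.4375), P2 plays (X: 0.4375, Y: 0.5625)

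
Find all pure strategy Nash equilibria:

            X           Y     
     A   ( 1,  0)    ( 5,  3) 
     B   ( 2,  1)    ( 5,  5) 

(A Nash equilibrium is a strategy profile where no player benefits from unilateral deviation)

Nash equilibrium: (A, Y), (B, Y)

Work:
Best responses:
  P1 vs X: payoffs [1, 2] → best response B (payoff 2)
  P1 vs Y: payoffs [5, 5] → best response A/B (payoff 5)
  P2 vs A: payoffs [0, 3] → best response Y (payoff 3)
  P2 vs B: payoffs [1, 5] → best response Y (payoff 5)
Mutual best responses: (A,Y), (B,Y) → Nash equilibria.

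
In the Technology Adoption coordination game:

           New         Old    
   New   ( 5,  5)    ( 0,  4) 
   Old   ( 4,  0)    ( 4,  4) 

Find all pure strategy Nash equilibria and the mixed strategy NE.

Pure NE: (New, New) and (Old, Old); Mixed NE: p = 0.8, q = 0.8

Work:
Check pure NE:
(New, New): (5, 5) - no unilateral deviation beneficial
(Old, Old): (4, 4) - no unilateral deviation beneficial
Mixed NE: P1 plays New with p = 0.8, P2 plays New with q = 0.8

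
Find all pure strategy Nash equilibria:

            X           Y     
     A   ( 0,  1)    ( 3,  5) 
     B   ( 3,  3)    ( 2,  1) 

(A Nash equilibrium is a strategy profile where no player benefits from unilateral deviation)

Nash equilibrium: (A, Y), (B, X)

Work:
Best responses:
  P1 vs X: payoffs [0, 3] → best response B (payoff 3)
  P1 vs Y: payoffs [3, 2] → best response A (payoff 3)
  P2 vs A: payoffs [1, 5] → best response Y (payoff 5)
  P2 vs B: payoffs [3, 1] → best response X (payoff 3)
Mutual best responses: (A,Y), (B,X) → Nash equilibria.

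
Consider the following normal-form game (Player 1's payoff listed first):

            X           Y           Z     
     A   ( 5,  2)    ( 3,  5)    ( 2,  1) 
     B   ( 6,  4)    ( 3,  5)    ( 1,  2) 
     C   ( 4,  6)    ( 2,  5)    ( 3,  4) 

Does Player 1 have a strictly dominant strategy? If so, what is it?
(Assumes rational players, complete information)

No strictly dominant strategy exists for Player 1

Work:
A strategy strictly dominates another if it gives a strictly higher payoff against every opponent action. Compare each pair of P1's strategies column-by-column:
  A vs B: [5 vs 6, 3 vs 3, 2 vs 1] → A does not strictly dominate B (column X: 5 ≤ 6)
  A vs C: [5 vs 4, 3 vs 2, 2 vs 3] → A does not strictly dominate C (column Z: 2 ≤ 3)
  B vs A: [6 vs 5, 3 vs 3, 1 vs 2] → B does not strictly dominate A (column Y: 3 ≤ 3)
  B vs C: [6 vs 4, 3 vs 2, 1 vs 3] → B does not strictly dominate C (column Z: 1 ≤ 3)
  C vs A: [4 vs 5, 2 vs 3, 3 vs 2] → C does not strictly dominate A (column X: 4 ≤ 5)
  C vs B: [4 vs 6, 2 vs 3, 3 vs 1] → C does not strictly dominate B (column X: 4 ≤ 6)
No single strategy strictly dominates all others → no strictly dominant strategy.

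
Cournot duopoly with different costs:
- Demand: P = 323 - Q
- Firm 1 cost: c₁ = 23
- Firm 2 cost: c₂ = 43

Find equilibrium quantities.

q₁* = 106.67, q₂* = 86.67

Work:
Reaction: q₁ = (323 - 23 - q₂)/2
Reaction: q₂ = (323 - 43 - q₁)/2
Solve simultaneously:
q₁* = (323 - 2×23 + 43)/3 = 106.67
q₂* = (323 - 2×43 + 23)/3 = 86.67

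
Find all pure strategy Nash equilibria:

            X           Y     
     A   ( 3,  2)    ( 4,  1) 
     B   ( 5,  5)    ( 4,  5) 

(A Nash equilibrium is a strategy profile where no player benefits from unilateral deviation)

Nash equilibrium: (B, X), (B, Y)

Work:
Best responses:
  P1 vs X: payoffs [3, 5] → best response B (payoff 5)
  P1 vs Y: payoffs [4, 4] → best response A/B (payoff 4)
  P2 vs A: payoffs [2, 1] → best response X (payoff 2)
  P2 vs B: payoffs [5, 5] → best response X/Y (payoff 5)
Mutual best responses: (B,X), (B,Y) → Nash equilibria.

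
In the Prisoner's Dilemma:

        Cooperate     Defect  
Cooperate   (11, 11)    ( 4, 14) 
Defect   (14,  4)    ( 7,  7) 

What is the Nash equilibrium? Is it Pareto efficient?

(Defect, Defect) is NE; not Pareto efficient

Work:
Defect dominates Cooperate for both players:
If P2 cooperates: Defect (14) > Cooperate (11)
If P2 defects: Defect (7) > Cooperate (4)
NE: (Defect, Defect) with payoff (7, 7)
But (Cooperate, Cooperate) = (11, 11) Pareto dominates (7, 7)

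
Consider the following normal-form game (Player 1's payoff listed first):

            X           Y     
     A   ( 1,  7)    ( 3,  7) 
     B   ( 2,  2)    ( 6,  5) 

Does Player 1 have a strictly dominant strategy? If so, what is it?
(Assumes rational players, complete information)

Yes, Player 1's strictly dominant strategy is B

Work:
A strategy strictly dominates another if it gives a strictly higher payoff against every opponent action. Compare each pair of P1's strategies column-by-column:
  A vs B: [1 vs 2, 3 vs 6] → A does not strictly dominate B (column X: 1 ≤ 2)
  B vs A: [2 vs 1, 6 vs 3] → B strictly dominates A
B strictly dominates every other strategy → strictly dominant.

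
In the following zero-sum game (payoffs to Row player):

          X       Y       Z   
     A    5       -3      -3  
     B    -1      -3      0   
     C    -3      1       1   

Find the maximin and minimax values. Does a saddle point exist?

Maximin = -3, Minimax = 1, Saddle: False

Work:
Row minimums: [-3, -3, -3] → maximin = -3
Column maximums: [5, 1, 1] → minimax = 1
No saddle point (maximin ≠ minimax). Mixed strategy needed.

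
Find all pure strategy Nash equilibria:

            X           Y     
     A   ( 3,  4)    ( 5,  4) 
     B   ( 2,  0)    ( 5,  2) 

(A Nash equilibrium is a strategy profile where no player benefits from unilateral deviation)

Nash equilibrium: (A, X), (A, Y), (B, Y)

Work:
Best responses:
  P1 vs X: payoffs [3, 2] → best response A (payoff 3)
  P1 vs Y: payoffs [5, 5] → best response A/B (payoff 5)
  P2 vs A: payoffs [4, 4] → best response X/Y (payoff 4)
  P2 vs B: payoffs [0, 2] → best response Y (payoff 2)
Mutual best responses: (A,X), (A,Y), (B,Y) → Nash equilibria.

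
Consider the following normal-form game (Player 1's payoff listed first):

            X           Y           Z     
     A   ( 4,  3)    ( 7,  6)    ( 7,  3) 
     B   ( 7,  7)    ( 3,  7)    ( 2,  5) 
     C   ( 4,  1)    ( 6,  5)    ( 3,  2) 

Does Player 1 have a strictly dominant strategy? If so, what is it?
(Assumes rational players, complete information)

No strictly dominant strategy exists for Player 1

Work:
A strategy strictly dominates another if it gives a strictly higher payoff against every opponent action. Compare each pair of P1's strategies column-by-column:
  A vs B: [4 vs 7, 7 vs 3, 7 vs 2] → A does not strictly dominate B (column X: 4 ≤ 7)
  A vs C: [4 vs 4, 7 vs 6, 7 vs 3] → A does not strictly dominate C (column X: 4 ≤ 4)
  B vs A: [7 vs 4, 3 vs 7, 2 vs 7] → B does not strictly dominate A (column Y: 3 ≤ 7)
  B vs C: [7 vs 4, 3 vs 6, 2 vs 3] → B does not strictly dominate C (column Y: 3 ≤ 6)
  C vs A: [4 vs 4, 6 vs 7, 3 vs 7] → C does not strictly dominate A (column X: 4 ≤ 4)
  C vs B: [4 vs 7, 6 vs 3, 3 vs 2] → C does not strictly dominate B (column X: 4 ≤ 7)
No single strategy strictly dominates all others → no strictly dominant strategy.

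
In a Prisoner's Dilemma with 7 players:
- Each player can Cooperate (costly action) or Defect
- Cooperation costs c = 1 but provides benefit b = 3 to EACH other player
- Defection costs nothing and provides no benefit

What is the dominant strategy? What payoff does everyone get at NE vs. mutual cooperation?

Dominant: Defect; NE payoff = 0; Coop payoff = 17

Work:
Defect dominates (saves cost c = 1, benefit to others is external)
NE: All defect → everyone gets 0
If all cooperate: each receives (6)×3 - 1 = 17
Social dilemma: 17 > 0 but NE gives 0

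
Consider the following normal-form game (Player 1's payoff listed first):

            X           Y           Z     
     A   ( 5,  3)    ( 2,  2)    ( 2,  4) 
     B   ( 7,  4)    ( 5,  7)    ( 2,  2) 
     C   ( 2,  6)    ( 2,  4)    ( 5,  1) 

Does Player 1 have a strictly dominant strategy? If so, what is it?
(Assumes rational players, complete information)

No strictly dominant strategy exists for Player 1

Work:
A strategy strictly dominates another if it gives a strictly higher payoff against every opponent action. Compare each pair of P1's strategies column-by-column:
  A vs B: [5 vs 7, 2 vs 5, 2 vs 2] → A does not strictly dominate B (column X: 5 ≤ 7)
  A vs C: [5 vs 2, 2 vs 2, 2 vs 5] → A does not strictly dominate C (column Y: 2 ≤ 2)
  B vs A: [7 vs 5, 5 vs 2, 2 vs 2] → B does not strictly dominate A (column Z: 2 ≤ 2)
  B vs C: [7 vs 2, 5 vs 2, 2 vs 5] → B does not strictly dominate C (column Z: 2 ≤ 5)
  C vs A: [2 vs 5, 2 vs 2, 5 vs 2] → C does not strictly dominate A (column X: 2 ≤ 5)
  C vs B: [2 vs 7, 2 vs 5, 5 vs 2] → C does not strictly dominate B (column X: 2 ≤ 7)
No single strategy strictly dominates all others → no strictly dominant strategy.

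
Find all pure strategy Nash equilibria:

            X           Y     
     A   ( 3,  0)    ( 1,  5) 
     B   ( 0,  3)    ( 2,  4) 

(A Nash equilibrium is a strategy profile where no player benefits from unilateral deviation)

Nash equilibrium: (B, Y)

Work:
Best responses:
  P1 vs X: payoffs [3, 0] → best response A (payoff 3)
  P1 vs Y: payoffs [1, 2] → best response B (payoff 2)
  P2 vs A: payoffs [0, 5] → best response Y (payoff 5)
  P2 vs B: payoffs [3, 4] → best response Y (payoff 4)
Mutual best responses: (B,Y) → Nash equilibria.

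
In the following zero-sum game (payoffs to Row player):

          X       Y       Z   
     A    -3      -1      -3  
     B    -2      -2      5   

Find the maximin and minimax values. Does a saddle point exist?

Maximin = -2, Minimax = -2, Saddle: True

Work:
Row minimums: [-3, -2] → maximin = -2
Column maximums: [-2, -1, 5] → minimax = -2
Saddle point exists! Game value = -2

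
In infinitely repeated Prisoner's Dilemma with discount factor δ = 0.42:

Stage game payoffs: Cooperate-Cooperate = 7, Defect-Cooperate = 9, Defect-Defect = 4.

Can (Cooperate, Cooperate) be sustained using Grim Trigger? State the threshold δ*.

δ* = 0.4; since δ = 0.42 ≥ 0.4, cooperation can be sustained

Work:
For Grim Trigger:
Cooperate forever: 7/(1-δ)
Defect then punished: 9 + 4·δ/(1-δ)
Need: 7/(1-δ) ≥ 9 + 4·δ/(1-δ)
Solving: δ ≥ (T-R)/(T-P) = (9-7)/(9-4) = 0.4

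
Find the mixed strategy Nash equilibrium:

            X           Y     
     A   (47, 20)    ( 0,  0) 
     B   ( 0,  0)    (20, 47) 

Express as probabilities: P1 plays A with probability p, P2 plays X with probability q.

p = 0.7015, q = 0.2985

Work:
Find probabilities that make opponent indifferent:
P2 chooses q to make P1 indifferent between A and B
P1 chooses p to make P2 indifferent between X and Y
Mixed NE: P1 plays (A: 0.7015, B: 0.2985), P2 plays (X: 0.2985, Y: 0.7015)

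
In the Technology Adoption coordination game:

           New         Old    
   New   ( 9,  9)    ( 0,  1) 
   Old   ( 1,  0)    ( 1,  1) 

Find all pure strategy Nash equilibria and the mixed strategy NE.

Pure NE: (New, New) and (Old, Old); Mixed NE: p = 0.1111, q = 0.1111

Work:
Check pure NE:
(New, New): (9, 9) - no unilateral deviation beneficial
(Old, Old): (1, 1) - no unilateral deviation beneficial
Mixed NE: P1 plays New with p = 0.1111, P2 plays New with q = 0.1111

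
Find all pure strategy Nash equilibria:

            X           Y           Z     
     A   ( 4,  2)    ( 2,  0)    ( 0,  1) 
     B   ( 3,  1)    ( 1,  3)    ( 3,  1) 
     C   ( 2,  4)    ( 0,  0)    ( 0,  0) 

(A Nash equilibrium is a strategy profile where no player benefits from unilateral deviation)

Nash equilibrium: (A, X)

Work:
Best responses:
  P1 vs X: payoffs [4, 3, 2] → best response A (payoff 4)
  P1 vs Y: payoffs [2, 1, 0] → best response A (payoff 2)
  P1 vs Z: payoffs [0, 3, 0] → best response B (payoff 3)
  P2 vs A: payoffs [2, 0, 1] → best response X (payoff 2)
  P2 vs B: payoffs [1, 3, 1] → best response Y (payoff 3)
  P2 vs C: payoffs [4, 0, 0] → best response X (payoff 4)
Mutual best responses: (A,X) → Nash equilibria.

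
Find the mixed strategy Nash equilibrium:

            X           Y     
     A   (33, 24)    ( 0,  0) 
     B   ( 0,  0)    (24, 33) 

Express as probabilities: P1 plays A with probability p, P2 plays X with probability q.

p = 0.5789, q = 0.4211

Work:
Find probabilities that make opponent indifferent:
P2 chooses q to make P1 indifferent between A and B
P1 chooses p to make P2 indifferent between X and Y
Mixed NE: P1 plays (A: 0.5789, B: 0.4211), P2 plays (X: 0.4211, Y: 0.5789)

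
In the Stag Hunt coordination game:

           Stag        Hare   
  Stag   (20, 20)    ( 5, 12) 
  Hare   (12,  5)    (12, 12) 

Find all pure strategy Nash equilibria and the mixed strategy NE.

Pure NE: (Stag, Stag) and (Hare, Hare); Mixed NE: p = 0.4667, q = 0.4667

Work:
Check pure NE:
(Stag, Stag): (20, 20) - no unilateral deviation beneficial
(Hare, Hare): (12, 12) - no unilateral deviation beneficial
Mixed NE: P1 plays Stag with p = 0.4667, P2 plays Stag with q = 0.4667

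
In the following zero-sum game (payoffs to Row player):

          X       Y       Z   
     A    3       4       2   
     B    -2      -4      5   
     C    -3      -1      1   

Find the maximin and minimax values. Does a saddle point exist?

Maximin = 2, Minimax = 3, Saddle: False

Work:
Row minimums: [2, -4, -3] → maximin = 2
Column maximums: [3, 4, 5] → minimax = 3
No saddle point (maximin ≠ minimax). Mixed strategy needed.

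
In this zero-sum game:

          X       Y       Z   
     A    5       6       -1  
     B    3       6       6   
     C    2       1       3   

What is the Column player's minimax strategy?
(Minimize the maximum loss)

Column should play X, value = 5

Work:
Column player minimizes Row's maximum payoff:
Column X: max payoff to Row = 5
Column Y: max payoff to Row = 6
Column Z: max payoff to Row = 6
Minimum is 5, achieved by column X.
Minimax strategy: X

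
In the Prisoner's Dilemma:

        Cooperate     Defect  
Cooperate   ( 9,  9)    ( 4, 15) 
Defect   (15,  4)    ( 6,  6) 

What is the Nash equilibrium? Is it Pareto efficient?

(Defect, Defect) is NE; not Pareto efficient

Work:
Defect dominates Cooperate for both players:
If P2 cooperates: Defect (15) > Cooperate (9)
If P2 defects: Defect (6) > Cooperate (4)
NE: (Defect, Defect) with payoff (6, 6)
But (Cooperate, Cooperate) = (9, 9) Pareto dominates (6, 6)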